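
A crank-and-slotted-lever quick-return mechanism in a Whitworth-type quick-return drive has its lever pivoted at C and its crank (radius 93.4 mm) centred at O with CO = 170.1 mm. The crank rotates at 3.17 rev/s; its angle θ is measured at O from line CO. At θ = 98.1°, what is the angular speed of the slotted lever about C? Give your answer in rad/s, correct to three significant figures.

ω = 19.92 rad/s (from 3.17 rev/s).
Crank pin A relative to C: A = (d + r cosθ, r sinθ); lever angle φ = atan2(r sinθ, d + r cosθ).
Differentiating tanφ: φ̇ = rω(d cosθ + r)/(d² + r² + 2dr cosθ).
d² + r² + 2dr cosθ = |CA|² = 0.0331805 m²;  d cosθ + r = +0.069433 m.
|ω_lever| = |0.0934·19.92·+0.069433| / 0.0331805 = 3.8928 rad/s.

3.89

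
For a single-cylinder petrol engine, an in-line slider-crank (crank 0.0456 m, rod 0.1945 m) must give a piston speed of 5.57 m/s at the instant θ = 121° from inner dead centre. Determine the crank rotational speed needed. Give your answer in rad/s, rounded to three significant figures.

163

For an in-line slider-crank, |v_piston| = rω|sinθ|·[1 + r cosθ/√(L² − r² sin²θ)].
With r = 0.0456 m, L = 0.1945 m, θ = 121°: the bracketed kinematic factor |dx/dθ| = 0.034269 m.
ω = v/|dx/dθ| = 5.57/0.034269 = 162.54 rad/s.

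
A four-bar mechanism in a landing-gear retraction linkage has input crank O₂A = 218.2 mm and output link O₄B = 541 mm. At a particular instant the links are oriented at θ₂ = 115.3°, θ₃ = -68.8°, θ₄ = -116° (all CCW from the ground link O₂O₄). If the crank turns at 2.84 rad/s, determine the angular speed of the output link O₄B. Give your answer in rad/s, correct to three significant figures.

0.112

ω₂ = 2.84 rad/s
Differentiating the loop-closure r₂e^{iθ₂}+r₃e^{iθ₃}=r₁+r₄e^{iθ₄} gives r₂ω₂e^{iθ₂}+r₃ω₃e^{iθ₃}=r₄ω₄e^{iθ₄}.
Eliminating the other unknown: ω₄ = r₂ω₂ sin(θ₂−θ₃) / [r₄ sin(θ₄−θ₃)].
Numerator sine = -0.07150; denominator sine = -0.73373.
Result = 0.2182·2.84·(-0.07150) / (0.541·(-0.73373)) = +0.11162 rad/s; magnitude 0.11162 rad/s.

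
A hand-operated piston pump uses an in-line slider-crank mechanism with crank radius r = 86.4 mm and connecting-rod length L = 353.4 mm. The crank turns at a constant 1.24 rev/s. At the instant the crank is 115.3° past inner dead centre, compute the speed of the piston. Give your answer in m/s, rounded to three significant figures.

ω = 2π·1.24 = 7.791 rad/s
For an in-line slider-crank, x = r cosθ + √(L² − r² sin²θ), so v = −rω sinθ·[1 + r cosθ/√(L² − r² sin²θ)].
With r = 0.0864 m, L = 0.3534 m, θ = 115.3°: √(L² − r² sin²θ) = 0.34466 m.
v = −0.0864·7.791·0.90408·[1 + 0.0864·-0.42736/0.34466] = -0.54339 m/s.
|v| = 0.54339 m/s.

0.543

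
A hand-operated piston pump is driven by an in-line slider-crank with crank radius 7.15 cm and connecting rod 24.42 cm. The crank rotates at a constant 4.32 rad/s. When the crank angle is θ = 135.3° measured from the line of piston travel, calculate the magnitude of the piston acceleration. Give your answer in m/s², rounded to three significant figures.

ω = 4.32 rad/s
x(θ) = r cosθ + √(L² − r² sin²θ); with ω constant, a = ω²·d²x/dθ².
d²x/dθ² = −r cosθ − r²(cos2θ)/√u − r⁴ sin²2θ/(4u^{3/2}),  u = L² − r² sin²θ = 0.0571043 m².
Substituting r = 0.0715 m, L = 0.2442 m, θ = 135.3°: d²x/dθ² = +0.050119 m.
a = ω²·d²x/dθ² = (4.32)²·(+0.050119) = +0.93535 m/s²;  |a| = 0.93535 m/s².

0.935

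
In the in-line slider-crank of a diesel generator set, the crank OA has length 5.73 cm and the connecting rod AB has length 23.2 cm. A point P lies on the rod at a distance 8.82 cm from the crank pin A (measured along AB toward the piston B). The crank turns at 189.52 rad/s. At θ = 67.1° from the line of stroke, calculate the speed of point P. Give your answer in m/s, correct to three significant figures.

10.7

ω = 189.5 rad/s.  Crank-pin speed |V_A| = rω = 10.859 m/s, perpendicular to OA.
Rod angle: sinφ = −(r/L) sinθ ⇒ φ = -13.151°; ω_rod = −rω cosθ/√(L²−r²sin²θ) = -18.705 rad/s.
V_P = V_A + ω_rod × AP, with AP = 0.0882 m along the rod.
Components: V_Px = −rω sinθ − a·ω_rod·sinφ = -10.379 m/s;  V_Py = rω cosθ + a·ω_rod·cosφ = +2.6192 m/s.
|V_P| = √(V_Px² + V_Py²) = 10.704 m/s.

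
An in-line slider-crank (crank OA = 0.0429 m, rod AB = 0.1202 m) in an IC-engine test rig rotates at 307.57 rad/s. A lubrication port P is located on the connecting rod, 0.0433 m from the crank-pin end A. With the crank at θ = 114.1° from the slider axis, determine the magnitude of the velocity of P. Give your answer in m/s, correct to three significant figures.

ω = 307.6 rad/s.  Crank-pin speed |V_A| = rω = 13.195 m/s, perpendicular to OA.
Rod angle: sinφ = −(r/L) sinθ ⇒ φ = -19.014°; ω_rod = −rω cosθ/√(L²−r²sin²θ) = +47.41 rad/s.
V_P = V_A + ω_rod × AP, with AP = 0.0433 m along the rod.
Components: V_Px = −rω sinθ − a·ω_rod·sinφ = -11.376 m/s;  V_Py = rω cosθ + a·ω_rod·cosφ = -3.4469 m/s.
|V_P| = √(V_Px² + V_Py²) = 11.887 m/s.

11.9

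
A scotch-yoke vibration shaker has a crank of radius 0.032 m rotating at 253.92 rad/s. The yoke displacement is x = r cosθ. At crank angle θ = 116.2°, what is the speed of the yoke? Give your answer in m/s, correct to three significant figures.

7.29

ω = 253.9 rad/s
x = r cosθ ⇒ ẋ = −rω sinθ.
|v| = rω|sinθ| = 0.032·253.9·|sin 116.2°| = 7.2906 m/s.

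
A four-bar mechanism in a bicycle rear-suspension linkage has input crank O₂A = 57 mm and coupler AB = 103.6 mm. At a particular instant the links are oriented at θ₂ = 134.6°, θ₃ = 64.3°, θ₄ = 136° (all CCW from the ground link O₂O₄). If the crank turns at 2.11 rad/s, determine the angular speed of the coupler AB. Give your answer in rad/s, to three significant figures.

ω₂ = 2.11 rad/s
Differentiating the loop-closure r₂e^{iθ₂}+r₃e^{iθ₃}=r₁+r₄e^{iθ₄} gives r₂ω₂e^{iθ₂}+r₃ω₃e^{iθ₃}=r₄ω₄e^{iθ₄}.
Eliminating the other unknown: ω₃ = r₂ω₂ sin(θ₄−θ₂) / [r₃ sin(θ₃−θ₄)].
Numerator sine = +0.02443; denominator sine = -0.94943.
Result = 0.057·2.11·(+0.02443) / (0.1036·(-0.94943)) = -0.029874 rad/s; magnitude 0.029874 rad/s.

0.0299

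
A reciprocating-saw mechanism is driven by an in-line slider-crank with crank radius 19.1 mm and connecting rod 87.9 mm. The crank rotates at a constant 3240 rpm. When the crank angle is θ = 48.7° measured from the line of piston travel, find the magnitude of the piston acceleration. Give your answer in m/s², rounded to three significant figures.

1390

ω = 2π·3240/60 = 339.3 rad/s
x(θ) = r cosθ + √(L² − r² sin²θ); with ω constant, a = ω²·d²x/dθ².
d²x/dθ² = −r cosθ − r²(cos2θ)/√u − r⁴ sin²2θ/(4u^{3/2}),  u = L² − r² sin²θ = 0.00752051 m².
Substituting r = 0.0191 m, L = 0.0879 m, θ = 48.7°: d²x/dθ² = -0.012114 m.
a = ω²·d²x/dθ² = (339.3)²·(-0.012114) = -1394.6 m/s²;  |a| = 1394.6 m/s².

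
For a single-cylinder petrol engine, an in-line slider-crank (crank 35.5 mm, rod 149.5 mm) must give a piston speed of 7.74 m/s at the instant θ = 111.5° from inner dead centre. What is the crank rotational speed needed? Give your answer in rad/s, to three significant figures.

For an in-line slider-crank, |v_piston| = rω|sinθ|·[1 + r cosθ/√(L² − r² sin²θ)].
With r = 0.0355 m, L = 0.1495 m, θ = 111.5°: the bracketed kinematic factor |dx/dθ| = 0.030082 m.
ω = v/|dx/dθ| = 7.74/0.030082 = 257.29 rad/s.

257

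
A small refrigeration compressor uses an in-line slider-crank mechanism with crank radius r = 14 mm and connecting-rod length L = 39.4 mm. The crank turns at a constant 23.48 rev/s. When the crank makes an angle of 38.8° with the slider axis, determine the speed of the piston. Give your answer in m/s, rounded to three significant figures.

ω = 2π·23.5 = 147.5 rad/s
For an in-line slider-crank, x = r cosθ + √(L² − r² sin²θ), so v = −rω sinθ·[1 + r cosθ/√(L² − r² sin²θ)].
With r = 0.014 m, L = 0.0394 m, θ = 38.8°: √(L² − r² sin²θ) = 0.038411 m.
v = −0.014·147.5·0.62660·[1 + 0.014·0.77934/0.038411] = -1.6618 m/s.
|v| = 1.6618 m/s.

1.66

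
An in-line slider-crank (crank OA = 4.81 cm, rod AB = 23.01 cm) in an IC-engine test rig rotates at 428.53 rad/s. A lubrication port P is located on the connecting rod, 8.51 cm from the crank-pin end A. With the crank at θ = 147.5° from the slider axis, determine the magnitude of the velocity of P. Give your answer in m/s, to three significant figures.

ω = 428.5 rad/s.  Crank-pin speed |V_A| = rω = 20.612 m/s, perpendicular to OA.
Rod angle: sinφ = −(r/L) sinθ ⇒ φ = -6.449°; ω_rod = −rω cosθ/√(L²−r²sin²θ) = +76.032 rad/s.
V_P = V_A + ω_rod × AP, with AP = 0.0851 m along the rod.
Components: V_Px = −rω sinθ − a·ω_rod·sinφ = -10.348 m/s;  V_Py = rω cosθ + a·ω_rod·cosφ = -10.955 m/s.
|V_P| = √(V_Px² + V_Py²) = 15.07 m/s.

15.1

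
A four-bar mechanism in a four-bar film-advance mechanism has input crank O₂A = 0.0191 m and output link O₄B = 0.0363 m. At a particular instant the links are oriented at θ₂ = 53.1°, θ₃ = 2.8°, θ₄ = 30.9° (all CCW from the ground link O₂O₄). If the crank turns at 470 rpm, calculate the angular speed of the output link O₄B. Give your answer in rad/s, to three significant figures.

ω₂ = 49.22 rad/s (from 470 rpm).
Differentiating the loop-closure r₂e^{iθ₂}+r₃e^{iθ₃}=r₁+r₄e^{iθ₄} gives r₂ω₂e^{iθ₂}+r₃ω₃e^{iθ₃}=r₄ω₄e^{iθ₄}.
Eliminating the other unknown: ω₄ = r₂ω₂ sin(θ₂−θ₃) / [r₄ sin(θ₄−θ₃)].
Numerator sine = +0.76940; denominator sine = +0.47101.
Result = 0.0191·49.22·(+0.76940) / (0.0363·(+0.47101)) = +42.303 rad/s; magnitude 42.303 rad/s.

42.3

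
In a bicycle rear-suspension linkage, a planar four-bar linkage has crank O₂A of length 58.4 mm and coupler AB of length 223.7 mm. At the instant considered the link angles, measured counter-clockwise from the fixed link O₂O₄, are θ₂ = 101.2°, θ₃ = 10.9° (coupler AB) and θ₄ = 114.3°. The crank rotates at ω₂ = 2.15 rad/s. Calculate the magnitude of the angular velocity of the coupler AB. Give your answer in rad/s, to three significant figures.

0.131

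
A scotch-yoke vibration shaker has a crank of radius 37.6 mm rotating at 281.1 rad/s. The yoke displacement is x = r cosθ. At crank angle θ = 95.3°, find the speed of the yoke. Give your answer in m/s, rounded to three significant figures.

10.5

ω = 281.1 rad/s
x = r cosθ ⇒ ẋ = −rω sinθ.
|v| = rω|sinθ| = 0.0376·281.1·|sin 95.3°| = 10.524 m/s.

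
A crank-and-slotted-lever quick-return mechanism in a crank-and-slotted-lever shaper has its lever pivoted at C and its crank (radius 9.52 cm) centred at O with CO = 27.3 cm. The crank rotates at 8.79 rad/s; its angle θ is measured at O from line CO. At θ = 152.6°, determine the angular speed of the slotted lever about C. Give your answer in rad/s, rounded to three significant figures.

ω = 8.79 rad/s
Crank pin A relative to C: A = (d + r cosθ, r sinθ); lever angle φ = atan2(r sinθ, d + r cosθ).
Differentiating tanφ: φ̇ = rω(d cosθ + r)/(d² + r² + 2dr cosθ).
d² + r² + 2dr cosθ = |CA|² = 0.0374441 m²;  d cosθ + r = -0.14717 m.
|ω_lever| = |0.0952·8.79·-0.14717| / 0.0374441 = 3.2891 rad/s.

3.29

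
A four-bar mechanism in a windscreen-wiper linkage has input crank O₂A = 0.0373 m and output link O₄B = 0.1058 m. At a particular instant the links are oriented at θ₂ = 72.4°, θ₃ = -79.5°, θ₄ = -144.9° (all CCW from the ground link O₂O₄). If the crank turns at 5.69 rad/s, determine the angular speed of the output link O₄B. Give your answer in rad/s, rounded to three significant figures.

1.04

ω₂ = 5.69 rad/s
Differentiating the loop-closure r₂e^{iθ₂}+r₃e^{iθ₃}=r₁+r₄e^{iθ₄} gives r₂ω₂e^{iθ₂}+r₃ω₃e^{iθ₃}=r₄ω₄e^{iθ₄}.
Eliminating the other unknown: ω₄ = r₂ω₂ sin(θ₂−θ₃) / [r₄ sin(θ₄−θ₃)].
Numerator sine = +0.47101; denominator sine = -0.90924.
Result = 0.0373·5.69·(+0.47101) / (0.1058·(-0.90924)) = -1.0392 rad/s; magnitude 1.0392 rad/s.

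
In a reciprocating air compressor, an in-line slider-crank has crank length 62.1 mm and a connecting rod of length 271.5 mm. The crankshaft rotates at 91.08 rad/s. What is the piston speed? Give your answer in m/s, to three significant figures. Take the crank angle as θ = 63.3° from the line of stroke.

5.58

ω = 91.08 rad/s
For an in-line slider-crank, x = r cosθ + √(L² − r² sin²θ), so v = −rω sinθ·[1 + r cosθ/√(L² − r² sin²θ)].
With r = 0.0621 m, L = 0.2715 m, θ = 63.3°: √(L² − r² sin²θ) = 0.26577 m.
v = −0.0621·91.08·0.89337·[1 + 0.0621·0.44932/0.26577] = -5.5835 m/s.
|v| = 5.5835 m/s.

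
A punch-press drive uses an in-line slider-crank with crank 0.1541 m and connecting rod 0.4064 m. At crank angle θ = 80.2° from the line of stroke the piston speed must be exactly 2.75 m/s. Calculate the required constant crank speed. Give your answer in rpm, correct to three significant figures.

162

For an in-line slider-crank, |v_piston| = rω|sinθ|·[1 + r cosθ/√(L² − r² sin²θ)].
With r = 0.1541 m, L = 0.4064 m, θ = 80.2°: the bracketed kinematic factor |dx/dθ| = 0.16242 m.
ω = v/|dx/dθ| = 2.75/0.16242 = 16.932 rad/s.
N = 60ω/(2π) = 161.69 rpm.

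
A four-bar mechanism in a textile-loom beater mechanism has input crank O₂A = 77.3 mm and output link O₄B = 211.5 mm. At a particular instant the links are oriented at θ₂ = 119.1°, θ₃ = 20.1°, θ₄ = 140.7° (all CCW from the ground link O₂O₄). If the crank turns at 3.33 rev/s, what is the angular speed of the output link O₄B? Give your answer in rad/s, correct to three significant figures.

ω₂ = 20.92 rad/s (from 3.33 rev/s).
Differentiating the loop-closure r₂e^{iθ₂}+r₃e^{iθ₃}=r₁+r₄e^{iθ₄} gives r₂ω₂e^{iθ₂}+r₃ω₃e^{iθ₃}=r₄ω₄e^{iθ₄}.
Eliminating the other unknown: ω₄ = r₂ω₂ sin(θ₂−θ₃) / [r₄ sin(θ₄−θ₃)].
Numerator sine = +0.98769; denominator sine = +0.86074.
Result = 0.0773·20.92·(+0.98769) / (0.2115·(+0.86074)) = +8.7749 rad/s; magnitude 8.7749 rad/s.

8.77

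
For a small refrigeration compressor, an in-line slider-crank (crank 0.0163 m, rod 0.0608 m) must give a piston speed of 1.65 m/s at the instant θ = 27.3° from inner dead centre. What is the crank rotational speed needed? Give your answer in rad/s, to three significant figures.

For an in-line slider-crank, |v_piston| = rω|sinθ|·[1 + r cosθ/√(L² − r² sin²θ)].
With r = 0.0163 m, L = 0.0608 m, θ = 27.3°: the bracketed kinematic factor |dx/dθ| = 0.0092706 m.
ω = v/|dx/dθ| = 1.65/0.0092706 = 177.98 rad/s.

178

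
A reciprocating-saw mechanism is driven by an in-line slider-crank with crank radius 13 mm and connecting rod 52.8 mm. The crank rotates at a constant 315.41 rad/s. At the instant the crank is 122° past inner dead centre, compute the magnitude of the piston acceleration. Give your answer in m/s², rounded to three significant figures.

ω = 315.4 rad/s
x(θ) = r cosθ + √(L² − r² sin²θ); with ω constant, a = ω²·d²x/dθ².
d²x/dθ² = −r cosθ − r²(cos2θ)/√u − r⁴ sin²2θ/(4u^{3/2}),  u = L² − r² sin²θ = 0.0026663 m².
Substituting r = 0.013 m, L = 0.0528 m, θ = 122°: d²x/dθ² = +0.0082818 m.
a = ω²·d²x/dθ² = (315.4)²·(+0.0082818) = +823.9 m/s²;  |a| = 823.9 m/s².

824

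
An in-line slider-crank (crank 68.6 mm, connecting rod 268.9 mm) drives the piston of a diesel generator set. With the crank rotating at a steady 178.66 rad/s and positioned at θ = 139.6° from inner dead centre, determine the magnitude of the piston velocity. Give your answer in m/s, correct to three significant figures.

ω = 178.7 rad/s
For an in-line slider-crank, x = r cosθ + √(L² − r² sin²θ), so v = −rω sinθ·[1 + r cosθ/√(L² − r² sin²θ)].
With r = 0.0686 m, L = 0.2689 m, θ = 139.6°: √(L² − r² sin²θ) = 0.2652 m.
v = −0.0686·178.7·0.64812·[1 + 0.0686·-0.76154/0.2652] = -6.3786 m/s.
|v| = 6.3786 m/s.

6.38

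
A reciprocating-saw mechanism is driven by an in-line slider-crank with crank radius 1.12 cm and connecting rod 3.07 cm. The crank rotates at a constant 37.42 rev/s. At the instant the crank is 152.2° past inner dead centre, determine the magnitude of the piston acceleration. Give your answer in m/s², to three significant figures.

ω = 2π·37.4 = 235.1 rad/s
x(θ) = r cosθ + √(L² − r² sin²θ); with ω constant, a = ω²·d²x/dθ².
d²x/dθ² = −r cosθ − r²(cos2θ)/√u − r⁴ sin²2θ/(4u^{3/2}),  u = L² − r² sin²θ = 0.000915205 m².
Substituting r = 0.0112 m, L = 0.0307 m, θ = 152.2°: d²x/dθ² = +0.007468 m.
a = ω²·d²x/dθ² = (235.1)²·(+0.007468) = +412.83 m/s²;  |a| = 412.83 m/s².

413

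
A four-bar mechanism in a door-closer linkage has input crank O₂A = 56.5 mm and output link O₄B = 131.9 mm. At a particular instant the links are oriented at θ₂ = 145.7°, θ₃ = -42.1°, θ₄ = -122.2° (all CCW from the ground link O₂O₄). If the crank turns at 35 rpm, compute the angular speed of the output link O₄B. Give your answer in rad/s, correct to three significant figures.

ω₂ = 3.665 rad/s (from 35 rpm).
Differentiating the loop-closure r₂e^{iθ₂}+r₃e^{iθ₃}=r₁+r₄e^{iθ₄} gives r₂ω₂e^{iθ₂}+r₃ω₃e^{iθ₃}=r₄ω₄e^{iθ₄}.
Eliminating the other unknown: ω₄ = r₂ω₂ sin(θ₂−θ₃) / [r₄ sin(θ₄−θ₃)].
Numerator sine = -0.13572; denominator sine = -0.98511.
Result = 0.0565·3.665·(-0.13572) / (0.1319·(-0.98511)) = +0.21629 rad/s; magnitude 0.21629 rad/s.

0.216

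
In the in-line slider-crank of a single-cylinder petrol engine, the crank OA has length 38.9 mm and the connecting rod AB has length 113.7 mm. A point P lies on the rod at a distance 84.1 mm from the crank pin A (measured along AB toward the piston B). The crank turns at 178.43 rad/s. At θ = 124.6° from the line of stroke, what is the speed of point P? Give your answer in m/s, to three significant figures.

4.96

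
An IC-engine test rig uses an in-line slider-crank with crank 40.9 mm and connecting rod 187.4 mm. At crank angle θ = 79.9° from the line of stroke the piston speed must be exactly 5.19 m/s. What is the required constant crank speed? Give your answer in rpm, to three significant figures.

For an in-line slider-crank, |v_piston| = rω|sinθ|·[1 + r cosθ/√(L² − r² sin²θ)].
With r = 0.0409 m, L = 0.1874 m, θ = 79.9°: the bracketed kinematic factor |dx/dθ| = 0.041844 m.
ω = v/|dx/dθ| = 5.19/0.041844 = 124.03 rad/s.
N = 60ω/(2π) = 1184.4 rpm.

1180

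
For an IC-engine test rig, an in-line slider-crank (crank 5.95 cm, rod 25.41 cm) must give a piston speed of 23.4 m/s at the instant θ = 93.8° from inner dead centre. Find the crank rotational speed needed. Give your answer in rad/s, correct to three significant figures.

For an in-line slider-crank, |v_piston| = rω|sinθ|·[1 + r cosθ/√(L² − r² sin²θ)].
With r = 0.0595 m, L = 0.2541 m, θ = 93.8°: the bracketed kinematic factor |dx/dθ| = 0.058422 m.
ω = v/|dx/dθ| = 23.4/0.058422 = 400.54 rad/s.

401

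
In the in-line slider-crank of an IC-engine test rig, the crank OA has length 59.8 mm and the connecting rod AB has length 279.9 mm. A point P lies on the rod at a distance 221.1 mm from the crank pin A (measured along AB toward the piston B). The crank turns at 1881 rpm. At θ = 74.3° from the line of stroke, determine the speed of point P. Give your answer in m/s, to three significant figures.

ω = 197 rad/s.  Crank-pin speed |V_A| = rω = 11.779 m/s, perpendicular to OA.
Rod angle: sinφ = −(r/L) sinθ ⇒ φ = -11.869°; ω_rod = −rω cosθ/√(L²−r²sin²θ) = -11.637 rad/s.
V_P = V_A + ω_rod × AP, with AP = 0.2211 m along the rod.
Components: V_Px = −rω sinθ − a·ω_rod·sinφ = -11.869 m/s;  V_Py = rω cosθ + a·ω_rod·cosφ = +0.66961 m/s.
|V_P| = √(V_Px² + V_Py²) = 11.888 m/s.

11.9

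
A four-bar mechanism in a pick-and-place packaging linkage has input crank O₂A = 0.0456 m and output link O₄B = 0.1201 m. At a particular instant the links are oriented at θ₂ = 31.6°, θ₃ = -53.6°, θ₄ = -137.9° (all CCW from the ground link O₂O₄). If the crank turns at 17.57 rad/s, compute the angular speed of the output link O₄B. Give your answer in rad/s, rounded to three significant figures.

6.68

ω₂ = 17.57 rad/s
Differentiating the loop-closure r₂e^{iθ₂}+r₃e^{iθ₃}=r₁+r₄e^{iθ₄} gives r₂ω₂e^{iθ₂}+r₃ω₃e^{iθ₃}=r₄ω₄e^{iθ₄}.
Eliminating the other unknown: ω₄ = r₂ω₂ sin(θ₂−θ₃) / [r₄ sin(θ₄−θ₃)].
Numerator sine = +0.99649; denominator sine = -0.99506.
Result = 0.0456·17.57·(+0.99649) / (0.1201·(-0.99506)) = -6.6807 rad/s; magnitude 6.6807 rad/s.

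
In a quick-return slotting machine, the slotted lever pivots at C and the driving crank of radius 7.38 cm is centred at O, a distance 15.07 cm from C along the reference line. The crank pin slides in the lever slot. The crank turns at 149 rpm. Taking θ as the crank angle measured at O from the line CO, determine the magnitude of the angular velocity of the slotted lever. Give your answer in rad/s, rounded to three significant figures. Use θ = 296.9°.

4.28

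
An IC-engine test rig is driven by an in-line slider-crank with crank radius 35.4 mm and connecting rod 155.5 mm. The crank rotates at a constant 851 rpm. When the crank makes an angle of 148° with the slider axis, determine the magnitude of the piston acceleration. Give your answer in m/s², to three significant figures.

209

ω = 2π·851/60 = 89.12 rad/s
x(θ) = r cosθ + √(L² − r² sin²θ); with ω constant, a = ω²·d²x/dθ².
d²x/dθ² = −r cosθ − r²(cos2θ)/√u − r⁴ sin²2θ/(4u^{3/2}),  u = L² − r² sin²θ = 0.0238283 m².
Substituting r = 0.0354 m, L = 0.1555 m, θ = 148°: d²x/dθ² = +0.026376 m.
a = ω²·d²x/dθ² = (89.12)²·(+0.026376) = +209.47 m/s²;  |a| = 209.47 m/s².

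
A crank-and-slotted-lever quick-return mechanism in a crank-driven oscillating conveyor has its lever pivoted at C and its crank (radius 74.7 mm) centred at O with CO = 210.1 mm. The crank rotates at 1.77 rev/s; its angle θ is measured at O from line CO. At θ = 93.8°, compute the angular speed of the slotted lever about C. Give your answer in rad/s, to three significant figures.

ω = 11.12 rad/s (from 1.77 rev/s).
Crank pin A relative to C: A = (d + r cosθ, r sinθ); lever angle φ = atan2(r sinθ, d + r cosθ).
Differentiating tanφ: φ̇ = rω(d cosθ + r)/(d² + r² + 2dr cosθ).
d² + r² + 2dr cosθ = |CA|² = 0.0476418 m²;  d cosθ + r = +0.060776 m.
|ω_lever| = |0.0747·11.12·+0.060776| / 0.0476418 = 1.0598 rad/s.

1.06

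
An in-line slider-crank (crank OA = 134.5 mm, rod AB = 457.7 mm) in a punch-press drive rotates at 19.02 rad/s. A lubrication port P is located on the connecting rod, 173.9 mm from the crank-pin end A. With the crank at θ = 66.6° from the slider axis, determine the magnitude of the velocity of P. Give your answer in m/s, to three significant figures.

ω = 19.02 rad/s.  Crank-pin speed |V_A| = rω = 2.5582 m/s, perpendicular to OA.
Rod angle: sinφ = −(r/L) sinθ ⇒ φ = -15.646°; ω_rod = −rω cosθ/√(L²−r²sin²θ) = -2.3052 rad/s.
V_P = V_A + ω_rod × AP, with AP = 0.1739 m along the rod.
Components: V_Px = −rω sinθ − a·ω_rod·sinφ = -2.4559 m/s;  V_Py = rω cosθ + a·ω_rod·cosφ = +0.62997 m/s.
|V_P| = √(V_Px² + V_Py²) = 2.5354 m/s.

2.54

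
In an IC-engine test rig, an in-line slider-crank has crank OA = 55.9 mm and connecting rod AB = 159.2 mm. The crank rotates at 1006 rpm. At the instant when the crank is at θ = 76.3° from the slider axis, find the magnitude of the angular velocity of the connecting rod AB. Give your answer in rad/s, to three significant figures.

ω = 105.3 rad/s (converted from 1006 rpm).
The rod makes angle φ with the slider axis where L sinφ = r sinθ; differentiating, L cosφ·φ̇ = r ω cosθ.
L cosφ = √(L² − r² sin²θ) = 0.14965 m.
|ω_rod| = r ω |cosθ| / √(L² − r² sin²θ) = 0.0559·105.3·0.23684/0.14965 = 9.3199 rad/s.

9.32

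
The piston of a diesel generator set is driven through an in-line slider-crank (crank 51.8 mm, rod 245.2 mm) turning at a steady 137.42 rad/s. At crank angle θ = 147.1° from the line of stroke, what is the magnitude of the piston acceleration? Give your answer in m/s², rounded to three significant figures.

ω = 137.4 rad/s
x(θ) = r cosθ + √(L² − r² sin²θ); with ω constant, a = ω²·d²x/dθ².
d²x/dθ² = −r cosθ − r²(cos2θ)/√u − r⁴ sin²2θ/(4u^{3/2}),  u = L² − r² sin²θ = 0.0593314 m².
Substituting r = 0.0518 m, L = 0.2452 m, θ = 147.1°: d²x/dθ² = +0.038873 m.
a = ω²·d²x/dθ² = (137.4)²·(+0.038873) = +734.09 m/s²;  |a| = 734.09 m/s².

734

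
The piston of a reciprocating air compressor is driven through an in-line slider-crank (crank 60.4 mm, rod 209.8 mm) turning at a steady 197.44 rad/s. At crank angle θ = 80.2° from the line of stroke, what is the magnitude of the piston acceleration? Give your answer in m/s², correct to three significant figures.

263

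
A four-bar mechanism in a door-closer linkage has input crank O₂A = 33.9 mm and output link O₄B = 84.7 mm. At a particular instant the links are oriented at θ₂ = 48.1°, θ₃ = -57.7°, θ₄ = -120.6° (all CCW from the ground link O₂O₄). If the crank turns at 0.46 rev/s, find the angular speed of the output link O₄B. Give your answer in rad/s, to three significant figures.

1.25

ω₂ = 2.89 rad/s (from 0.46 rev/s).
Differentiating the loop-closure r₂e^{iθ₂}+r₃e^{iθ₃}=r₁+r₄e^{iθ₄} gives r₂ω₂e^{iθ₂}+r₃ω₃e^{iθ₃}=r₄ω₄e^{iθ₄}.
Eliminating the other unknown: ω₄ = r₂ω₂ sin(θ₂−θ₃) / [r₄ sin(θ₄−θ₃)].
Numerator sine = +0.96222; denominator sine = -0.89021.
Result = 0.0339·2.89·(+0.96222) / (0.0847·(-0.89021)) = -1.2504 rad/s; magnitude 1.2504 rad/s.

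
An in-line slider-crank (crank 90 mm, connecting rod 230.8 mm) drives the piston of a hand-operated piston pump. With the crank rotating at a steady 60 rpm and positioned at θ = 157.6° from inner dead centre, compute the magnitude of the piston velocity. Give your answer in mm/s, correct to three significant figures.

137

ω = 2π·60/60 = 6.283 rad/s
For an in-line slider-crank, x = r cosθ + √(L² − r² sin²θ), so v = −rω sinθ·[1 + r cosθ/√(L² − r² sin²θ)].
With r = 0.09 m, L = 0.2308 m, θ = 157.6°: √(L² − r² sin²θ) = 0.22824 m.
v = −0.09·6.283·0.38107·[1 + 0.09·-0.92455/0.22824] = -0.13693 m/s.
|v| = 0.13693 m/s = 136.93 mm/s.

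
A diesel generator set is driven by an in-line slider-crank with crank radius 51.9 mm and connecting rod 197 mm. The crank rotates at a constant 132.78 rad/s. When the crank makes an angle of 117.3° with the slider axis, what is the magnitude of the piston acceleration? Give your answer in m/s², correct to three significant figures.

560

ω = 132.8 rad/s
x(θ) = r cosθ + √(L² − r² sin²θ); with ω constant, a = ω²·d²x/dθ².
d²x/dθ² = −r cosθ − r²(cos2θ)/√u − r⁴ sin²2θ/(4u^{3/2}),  u = L² − r² sin²θ = 0.036682 m².
Substituting r = 0.0519 m, L = 0.197 m, θ = 117.3°: d²x/dθ² = +0.031779 m.
a = ω²·d²x/dθ² = (132.8)²·(+0.031779) = +560.29 m/s²;  |a| = 560.29 m/s².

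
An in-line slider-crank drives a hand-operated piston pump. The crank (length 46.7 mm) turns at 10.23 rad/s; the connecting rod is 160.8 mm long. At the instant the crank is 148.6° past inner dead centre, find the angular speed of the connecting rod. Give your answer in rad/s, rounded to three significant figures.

2.57

ω = 10.23 rad/s
The rod makes angle φ with the slider axis where L sinφ = r sinθ; differentiating, L cosφ·φ̇ = r ω cosθ.
L cosφ = √(L² − r² sin²θ) = 0.15895 m.
|ω_rod| = r ω |cosθ| / √(L² − r² sin²θ) = 0.0467·10.23·0.85355/0.15895 = 2.5655 rad/s.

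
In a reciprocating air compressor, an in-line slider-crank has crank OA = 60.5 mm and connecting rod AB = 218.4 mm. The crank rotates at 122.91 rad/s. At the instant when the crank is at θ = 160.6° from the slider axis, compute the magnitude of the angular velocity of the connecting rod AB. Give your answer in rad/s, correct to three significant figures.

ω = 122.9 rad/s
The rod makes angle φ with the slider axis where L sinφ = r sinθ; differentiating, L cosφ·φ̇ = r ω cosθ.
L cosφ = √(L² − r² sin²θ) = 0.21747 m.
|ω_rod| = r ω |cosθ| / √(L² − r² sin²θ) = 0.0605·122.9·0.94322/0.21747 = 32.252 rad/s.

32.3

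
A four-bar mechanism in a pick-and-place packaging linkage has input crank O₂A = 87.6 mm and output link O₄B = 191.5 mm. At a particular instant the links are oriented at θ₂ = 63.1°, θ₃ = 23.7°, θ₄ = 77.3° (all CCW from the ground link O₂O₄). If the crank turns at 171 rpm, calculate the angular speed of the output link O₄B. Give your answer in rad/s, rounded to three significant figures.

6.46

ω₂ = 17.91 rad/s (from 171 rpm).
Differentiating the loop-closure r₂e^{iθ₂}+r₃e^{iθ₃}=r₁+r₄e^{iθ₄} gives r₂ω₂e^{iθ₂}+r₃ω₃e^{iθ₃}=r₄ω₄e^{iθ₄}.
Eliminating the other unknown: ω₄ = r₂ω₂ sin(θ₂−θ₃) / [r₄ sin(θ₄−θ₃)].
Numerator sine = +0.63473; denominator sine = +0.80489.
Result = 0.0876·17.91·(+0.63473) / (0.1915·(+0.80489)) = +6.4597 rad/s; magnitude 6.4597 rad/s.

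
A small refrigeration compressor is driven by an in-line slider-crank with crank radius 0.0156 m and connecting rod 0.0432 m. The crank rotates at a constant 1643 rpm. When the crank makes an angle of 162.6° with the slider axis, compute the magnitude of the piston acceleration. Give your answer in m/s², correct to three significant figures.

301

ω = 2π·1643/60 = 172.1 rad/s
x(θ) = r cosθ + √(L² − r² sin²θ); with ω constant, a = ω²·d²x/dθ².
d²x/dθ² = −r cosθ − r²(cos2θ)/√u − r⁴ sin²2θ/(4u^{3/2}),  u = L² − r² sin²θ = 0.00184448 m².
Substituting r = 0.0156 m, L = 0.0432 m, θ = 162.6°: d²x/dθ² = +0.010172 m.
a = ω²·d²x/dθ² = (172.1)²·(+0.010172) = +301.13 m/s²;  |a| = 301.13 m/s².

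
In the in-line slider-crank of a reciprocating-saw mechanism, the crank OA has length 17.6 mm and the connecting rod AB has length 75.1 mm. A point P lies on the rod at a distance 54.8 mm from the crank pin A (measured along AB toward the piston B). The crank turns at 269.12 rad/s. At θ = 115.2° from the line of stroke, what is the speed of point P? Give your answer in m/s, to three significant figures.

4.00

ω = 269.1 rad/s.  Crank-pin speed |V_A| = rω = 4.7365 m/s, perpendicular to OA.
Rod angle: sinφ = −(r/L) sinθ ⇒ φ = -12.243°; ω_rod = −rω cosθ/√(L²−r²sin²θ) = +27.479 rad/s.
V_P = V_A + ω_rod × AP, with AP = 0.0548 m along the rod.
Components: V_Px = −rω sinθ − a·ω_rod·sinφ = -3.9664 m/s;  V_Py = rω cosθ + a·ω_rod·cosφ = -0.54513 m/s.
|V_P| = √(V_Px² + V_Py²) = 4.0037 m/s.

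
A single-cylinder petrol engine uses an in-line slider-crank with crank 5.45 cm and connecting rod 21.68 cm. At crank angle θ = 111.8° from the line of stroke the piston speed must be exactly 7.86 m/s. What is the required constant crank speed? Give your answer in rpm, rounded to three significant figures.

1640

For an in-line slider-crank, |v_piston| = rω|sinθ|·[1 + r cosθ/√(L² − r² sin²θ)].
With r = 0.0545 m, L = 0.2168 m, θ = 111.8°: the bracketed kinematic factor |dx/dθ| = 0.045744 m.
ω = v/|dx/dθ| = 7.86/0.045744 = 171.82 rad/s.
N = 60ω/(2π) = 1640.8 rpm.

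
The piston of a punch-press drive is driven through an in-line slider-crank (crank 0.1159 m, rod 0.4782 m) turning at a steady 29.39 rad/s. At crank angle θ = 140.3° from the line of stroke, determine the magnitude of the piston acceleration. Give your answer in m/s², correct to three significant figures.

72.2

ω = 29.39 rad/s
x(θ) = r cosθ + √(L² − r² sin²θ); with ω constant, a = ω²·d²x/dθ².
d²x/dθ² = −r cosθ − r²(cos2θ)/√u − r⁴ sin²2θ/(4u^{3/2}),  u = L² − r² sin²θ = 0.223194 m².
Substituting r = 0.1159 m, L = 0.4782 m, θ = 140.3°: d²x/dθ² = +0.08353 m.
a = ω²·d²x/dθ² = (29.39)²·(+0.08353) = +72.151 m/s²;  |a| = 72.151 m/s².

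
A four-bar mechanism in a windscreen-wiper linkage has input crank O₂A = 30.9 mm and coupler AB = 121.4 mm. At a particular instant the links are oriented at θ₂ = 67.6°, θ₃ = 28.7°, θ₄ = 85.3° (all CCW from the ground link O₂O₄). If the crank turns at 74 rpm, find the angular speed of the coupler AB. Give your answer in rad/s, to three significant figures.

ω₂ = 7.749 rad/s (from 74 rpm).
Differentiating the loop-closure r₂e^{iθ₂}+r₃e^{iθ₃}=r₁+r₄e^{iθ₄} gives r₂ω₂e^{iθ₂}+r₃ω₃e^{iθ₃}=r₄ω₄e^{iθ₄}.
Eliminating the other unknown: ω₃ = r₂ω₂ sin(θ₄−θ₂) / [r₃ sin(θ₃−θ₄)].
Numerator sine = +0.30403; denominator sine = -0.83485.
Result = 0.0309·7.749·(+0.30403) / (0.1214·(-0.83485)) = -0.71831 rad/s; magnitude 0.71831 rad/s.

0.718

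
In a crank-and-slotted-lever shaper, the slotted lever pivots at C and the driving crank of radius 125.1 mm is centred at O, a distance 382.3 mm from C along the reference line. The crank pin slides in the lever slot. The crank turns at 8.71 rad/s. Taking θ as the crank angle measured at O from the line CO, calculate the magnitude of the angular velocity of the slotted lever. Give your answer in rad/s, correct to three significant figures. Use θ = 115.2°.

ω = 8.71 rad/s
Crank pin A relative to C: A = (d + r cosθ, r sinθ); lever angle φ = atan2(r sinθ, d + r cosθ).
Differentiating tanφ: φ̇ = rω(d cosθ + r)/(d² + r² + 2dr cosθ).
d² + r² + 2dr cosθ = |CA|² = 0.121077 m²;  d cosθ + r = -0.037675 m.
|ω_lever| = |0.1251·8.71·-0.037675| / 0.121077 = 0.33906 rad/s.

0.339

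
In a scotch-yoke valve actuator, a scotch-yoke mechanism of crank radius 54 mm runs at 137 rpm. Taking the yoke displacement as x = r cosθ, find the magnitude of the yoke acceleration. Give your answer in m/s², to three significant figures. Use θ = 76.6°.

ω = 14.35 rad/s (from 137 rpm).
x = r cosθ ⇒ ẍ = −rω² cosθ (ω constant).
|a| = rω²|cosθ| = 0.054·(14.35)²·|cos 76.6°| = 2.5758 m/s².

2.58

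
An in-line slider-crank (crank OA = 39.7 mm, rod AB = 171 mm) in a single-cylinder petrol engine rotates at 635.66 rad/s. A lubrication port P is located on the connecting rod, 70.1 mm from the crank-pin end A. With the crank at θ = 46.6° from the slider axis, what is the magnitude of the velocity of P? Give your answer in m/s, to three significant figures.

22.1

ω = 635.7 rad/s.  Crank-pin speed |V_A| = rω = 25.236 m/s, perpendicular to OA.
Rod angle: sinφ = −(r/L) sinθ ⇒ φ = -9.711°; ω_rod = −rω cosθ/√(L²−r²sin²θ) = -102.87 rad/s.
V_P = V_A + ω_rod × AP, with AP = 0.0701 m along the rod.
Components: V_Px = −rω sinθ − a·ω_rod·sinφ = -19.552 m/s;  V_Py = rω cosθ + a·ω_rod·cosφ = +10.231 m/s.
|V_P| = √(V_Px² + V_Py²) = 22.067 m/s.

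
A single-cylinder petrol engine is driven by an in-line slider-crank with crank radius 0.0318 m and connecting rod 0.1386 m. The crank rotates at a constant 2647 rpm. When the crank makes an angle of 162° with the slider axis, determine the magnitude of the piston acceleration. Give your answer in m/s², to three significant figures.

1870

ω = 2π·2647/60 = 277.2 rad/s
x(θ) = r cosθ + √(L² − r² sin²θ); with ω constant, a = ω²·d²x/dθ².
d²x/dθ² = −r cosθ − r²(cos2θ)/√u − r⁴ sin²2θ/(4u^{3/2}),  u = L² − r² sin²θ = 0.0191134 m².
Substituting r = 0.0318 m, L = 0.1386 m, θ = 162°: d²x/dθ² = +0.024293 m.
a = ω²·d²x/dθ² = (277.2)²·(+0.024293) = +1866.5 m/s²;  |a| = 1866.5 m/s².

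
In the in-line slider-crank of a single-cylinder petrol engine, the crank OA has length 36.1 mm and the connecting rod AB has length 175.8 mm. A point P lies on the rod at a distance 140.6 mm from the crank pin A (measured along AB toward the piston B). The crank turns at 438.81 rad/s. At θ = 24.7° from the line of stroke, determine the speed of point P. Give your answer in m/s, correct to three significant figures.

ω = 438.8 rad/s.  Crank-pin speed |V_A| = rω = 15.841 m/s, perpendicular to OA.
Rod angle: sinφ = −(r/L) sinθ ⇒ φ = -4.922°; ω_rod = −rω cosθ/√(L²−r²sin²θ) = -82.167 rad/s.
V_P = V_A + ω_rod × AP, with AP = 0.1406 m along the rod.
Components: V_Px = −rω sinθ − a·ω_rod·sinφ = -7.6108 m/s;  V_Py = rω cosθ + a·ω_rod·cosφ = +2.8816 m/s.
|V_P| = √(V_Px² + V_Py²) = 8.138 m/s.

8.14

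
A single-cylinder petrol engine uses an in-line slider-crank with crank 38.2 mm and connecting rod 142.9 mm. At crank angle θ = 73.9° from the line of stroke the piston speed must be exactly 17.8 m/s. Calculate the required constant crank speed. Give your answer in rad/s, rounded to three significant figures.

For an in-line slider-crank, |v_piston| = rω|sinθ|·[1 + r cosθ/√(L² − r² sin²θ)].
With r = 0.0382 m, L = 0.1429 m, θ = 73.9°: the bracketed kinematic factor |dx/dθ| = 0.039517 m.
ω = v/|dx/dθ| = 17.8/0.039517 = 450.44 rad/s.

450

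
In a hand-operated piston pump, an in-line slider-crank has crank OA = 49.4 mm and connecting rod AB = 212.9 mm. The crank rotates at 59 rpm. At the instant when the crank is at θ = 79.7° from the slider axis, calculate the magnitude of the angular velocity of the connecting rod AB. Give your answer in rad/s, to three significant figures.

ω = 6.178 rad/s (converted from 59 rpm).
The rod makes angle φ with the slider axis where L sinφ = r sinθ; differentiating, L cosφ·φ̇ = r ω cosθ.
L cosφ = √(L² − r² sin²θ) = 0.20728 m.
|ω_rod| = r ω |cosθ| / √(L² − r² sin²θ) = 0.0494·6.178·0.17880/0.20728 = 0.26329 rad/s.

0.263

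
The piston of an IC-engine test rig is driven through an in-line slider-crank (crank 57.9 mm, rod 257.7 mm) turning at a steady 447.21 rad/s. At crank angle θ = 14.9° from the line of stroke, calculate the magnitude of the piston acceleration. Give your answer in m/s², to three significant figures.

13500

ω = 447.2 rad/s
x(θ) = r cosθ + √(L² − r² sin²θ); with ω constant, a = ω²·d²x/dθ².
d²x/dθ² = −r cosθ − r²(cos2θ)/√u − r⁴ sin²2θ/(4u^{3/2}),  u = L² − r² sin²θ = 0.0661876 m².
Substituting r = 0.0579 m, L = 0.2577 m, θ = 14.9°: d²x/dθ² = -0.067302 m.
a = ω²·d²x/dθ² = (447.2)²·(-0.067302) = -13460 m/s²;  |a| = 13460 m/s².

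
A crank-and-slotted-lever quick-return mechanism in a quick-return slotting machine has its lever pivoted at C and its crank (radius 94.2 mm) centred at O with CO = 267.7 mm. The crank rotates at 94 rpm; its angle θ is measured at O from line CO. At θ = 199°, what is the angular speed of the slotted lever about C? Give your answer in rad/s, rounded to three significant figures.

4.49

ω = 9.844 rad/s (from 94 rpm).
Crank pin A relative to C: A = (d + r cosθ, r sinθ); lever angle φ = atan2(r sinθ, d + r cosθ).
Differentiating tanφ: φ̇ = rω(d cosθ + r)/(d² + r² + 2dr cosθ).
d² + r² + 2dr cosθ = |CA|² = 0.03285 m²;  d cosθ + r = -0.15892 m.
|ω_lever| = |0.0942·9.844·-0.15892| / 0.03285 = 4.4858 rad/s.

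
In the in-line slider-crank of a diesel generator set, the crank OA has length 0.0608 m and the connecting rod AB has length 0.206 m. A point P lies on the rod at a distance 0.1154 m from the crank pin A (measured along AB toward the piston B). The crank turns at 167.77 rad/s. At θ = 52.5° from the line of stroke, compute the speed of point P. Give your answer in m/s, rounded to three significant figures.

9.34

ω = 167.8 rad/s.  Crank-pin speed |V_A| = rω = 10.2 m/s, perpendicular to OA.
Rod angle: sinφ = −(r/L) sinθ ⇒ φ = -13.542°; ω_rod = −rω cosθ/√(L²−r²sin²θ) = -31.006 rad/s.
V_P = V_A + ω_rod × AP, with AP = 0.1154 m along the rod.
Components: V_Px = −rω sinθ − a·ω_rod·sinφ = -8.9304 m/s;  V_Py = rω cosθ + a·ω_rod·cosφ = +2.731 m/s.
|V_P| = √(V_Px² + V_Py²) = 9.3386 m/s.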